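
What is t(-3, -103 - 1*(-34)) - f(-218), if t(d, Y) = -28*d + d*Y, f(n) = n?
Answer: 509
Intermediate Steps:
t(d, Y) = -28*d + Y*d
t(-3, -103 - 1*(-34)) - f(-218) = -3*(-28 + (-103 - 1*(-34))) - 1*(-218) = -3*(-28 + (-103 + 34)) + 218 = -3*(-28 - 69) + 218 = -3*(-97) + 218 = 291 + 218 = 509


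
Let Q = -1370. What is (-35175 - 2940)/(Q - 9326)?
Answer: 5445/1528 ≈ 3.5635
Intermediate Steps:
(-35175 - 2940)/(Q - 9326) = (-35175 - 2940)/(-1370 - 9326) = -38115/(-10696) = -38115*(-1/10696) = 5445/1528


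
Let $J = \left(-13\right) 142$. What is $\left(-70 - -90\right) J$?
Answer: $-36920$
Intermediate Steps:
$J = -1846$
$\left(-70 - -90\right) J = \left(-70 - -90\right) \left(-1846\right) = \left(-70 + 90\right) \left(-1846\right) = 20 \left(-1846\right) = -36920$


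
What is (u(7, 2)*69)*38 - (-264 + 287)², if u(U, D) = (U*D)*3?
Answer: 109595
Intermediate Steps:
u(U, D) = 3*D*U (u(U, D) = (D*U)*3 = 3*D*U)
(u(7, 2)*69)*38 - (-264 + 287)² = ((3*2*7)*69)*38 - (-264 + 287)² = (42*69)*38 - 1*23² = 2898*38 - 1*529 = 110124 - 529 = 109595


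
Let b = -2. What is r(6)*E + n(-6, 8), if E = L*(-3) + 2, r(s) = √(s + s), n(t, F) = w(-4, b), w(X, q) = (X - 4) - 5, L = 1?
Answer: -13 - 2*√3 ≈ -16.464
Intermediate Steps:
w(X, q) = -9 + X (w(X, q) = (-4 + X) - 5 = -9 + X)
n(t, F) = -13 (n(t, F) = -9 - 4 = -13)
r(s) = √2*√s (r(s) = √(2*s) = √2*√s)
E = -1 (E = 1*(-3) + 2 = -3 + 2 = -1)
r(6)*E + n(-6, 8) = (√2*√6)*(-1) - 13 = (2*√3)*(-1) - 13 = -2*√3 - 13 = -13 - 2*√3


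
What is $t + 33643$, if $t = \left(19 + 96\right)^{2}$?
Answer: $46868$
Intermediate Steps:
$t = 13225$ ($t = 115^{2} = 13225$)
$t + 33643 = 13225 + 33643 = 46868$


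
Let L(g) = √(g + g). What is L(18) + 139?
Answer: 145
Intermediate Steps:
L(g) = √2*√g (L(g) = √(2*g) = √2*√g)
L(18) + 139 = √2*√18 + 139 = √2*(3*√2) + 139 = 6 + 139 = 145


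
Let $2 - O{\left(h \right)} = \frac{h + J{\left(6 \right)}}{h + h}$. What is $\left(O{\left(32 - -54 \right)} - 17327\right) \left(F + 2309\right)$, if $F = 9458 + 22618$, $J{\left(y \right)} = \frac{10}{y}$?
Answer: $- \frac{307400627755}{516} \approx -5.9574 \cdot 10^{8}$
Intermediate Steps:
$O{\left(h \right)} = 2 - \frac{\frac{5}{3} + h}{2 h}$ ($O{\left(h \right)} = 2 - \frac{h + \frac{10}{6}}{h + h} = 2 - \frac{h + 10 \cdot \frac{1}{6}}{2 h} = 2 - \left(h + \frac{5}{3}\right) \frac{1}{2 h} = 2 - \left(\frac{5}{3} + h\right) \frac{1}{2 h} = 2 - \frac{\frac{5}{3} + h}{2 h}$)
$F = 32076$
$\left(O{\left(32 - -54 \right)} - 17327\right) \left(F + 2309\right) = \left(\frac{-5 + 9 \left(32 - -54\right)}{6 \left(32 - -54\right)} - 17327\right) \left(32076 + 2309\right) = \left(\frac{-5 + 9 \left(32 + 54\right)}{6 \left(32 + 54\right)} - 17327\right) 34385 = \left(\frac{-5 + 9 \cdot 86}{6 \cdot 86} - 17327\right) 34385 = \left(\frac{1}{6} \cdot \frac{1}{86} \left(-5 + 774\right) - 17327\right) 34385 = \left(\frac{1}{6} \cdot \frac{1}{86} \cdot 769 - 17327\right) 34385 = \left(\frac{769}{516} - 17327\right) 34385 = \left(- \frac{8939963}{516}\right) 34385 = - \frac{307400627755}{516}$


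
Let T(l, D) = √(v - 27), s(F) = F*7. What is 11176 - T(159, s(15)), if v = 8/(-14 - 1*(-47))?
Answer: 11176 - I*√29139/33 ≈ 11176.0 - 5.1728*I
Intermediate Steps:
s(F) = 7*F
v = 8/33 (v = 8/(-14 + 47) = 8/33 ≈ 0.24242)
T(l, D) = I*√29139/33 (T(l, D) = √(8/33 - 27) = √(-883/33) = I*√29139/33)
11176 - T(159, s(15)) = 11176 - I*√29139/33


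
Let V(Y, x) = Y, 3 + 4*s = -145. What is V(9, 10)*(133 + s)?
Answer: 864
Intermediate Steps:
s = -37 (s = -¾ + (¼)*(-145) = -¾ - 145/4 = -37)
V(9, 10)*(133 + s) = 9*(133 - 37) = 9*96 = 864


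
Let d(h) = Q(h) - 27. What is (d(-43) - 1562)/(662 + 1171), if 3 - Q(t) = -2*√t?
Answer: -122/141 + 2*I*√43/1833 ≈ -0.86525 + 0.0071549*I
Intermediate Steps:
Q(t) = 3 + 2*√t (Q(t) = 3 - (-2)*√t = 3 + 2*√t)
d(h) = -24 + 2*√h (d(h) = (3 + 2*√h) - 27 = -24 + 2*√h)
(d(-43) - 1562)/(662 + 1171) = ((-24 + 2*√(-43)) - 1562)/(662 + 1171) = ((-24 + 2*(I*√43)) - 1562)/1833 = ((-24 + 2*I*√43) - 1562)*(1/1833) = (-1586 + 2*I*√43)*(1/1833) = -122/141 + 2*I*√43/1833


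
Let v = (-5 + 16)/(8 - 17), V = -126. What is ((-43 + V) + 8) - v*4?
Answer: -1405/9 ≈ -156.11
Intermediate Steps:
v = -11/9 (v = 11/(-9) = 11*(-⅑) = -11/9 ≈ -1.2222)
((-43 + V) + 8) - v*4 = ((-43 - 126) + 8) - (-11)*4/9 = (-169 + 8) - 1*(-44/9) = -161 + 44/9 = -1405/9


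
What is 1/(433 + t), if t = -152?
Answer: 1/281 ≈ 0.0035587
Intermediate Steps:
1/(433 + t) = 1/(433 - 152) = 1/281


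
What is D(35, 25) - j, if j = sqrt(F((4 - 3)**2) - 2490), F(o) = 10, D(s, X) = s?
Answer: 35 - 4*I*sqrt(155) ≈ 35.0 - 49.8*I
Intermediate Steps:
j = 4*I*sqrt(155) (j = sqrt(10 - 2490) = sqrt(-2480) = 4*I*sqrt(155) ≈ 49.8*I)
D(35, 25) - j = 35 - 4*I*sqrt(155)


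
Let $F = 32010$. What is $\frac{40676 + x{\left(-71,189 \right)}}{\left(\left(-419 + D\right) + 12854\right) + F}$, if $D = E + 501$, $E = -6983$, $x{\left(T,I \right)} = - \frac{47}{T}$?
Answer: $\frac{2888043}{2695373} \approx 1.0715$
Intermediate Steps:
$D = -6482$ ($D = -6983 + 501 = -6482$)
$\frac{40676 + x{\left(-71,189 \right)}}{\left(\left(-419 + D\right) + 12854\right) + F} = \frac{40676 - \frac{47}{-71}}{\left(\left(-419 - 6482\right) + 12854\right) + 32010} = \frac{40676 - - \frac{47}{71}}{\left(-6901 + 12854\right) + 32010} = \frac{40676 + \frac{47}{71}}{5953 + 32010} = \frac{2888043}{71 \cdot 37963} = \frac{2888043}{71} \cdot \frac{1}{37963} = \frac{2888043}{2695373}$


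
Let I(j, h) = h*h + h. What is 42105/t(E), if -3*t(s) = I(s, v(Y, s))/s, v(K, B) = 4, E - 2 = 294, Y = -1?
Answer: -1869462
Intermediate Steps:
E = 296 (E = 2 + 294 = 296)
I(j, h) = h + h² (I(j, h) = h² + h = h + h²)
t(s) = -20/(3*s) (t(s) = -4*(1 + 4)/(3*s) = -4*5/(3*s) = -20/(3*s))
42105/t(E) = 42105/((-20/3/296)) = 42105/((-20/3*1/296)) = 42105/(-5/222) = 42105*(-222/5) = -1869462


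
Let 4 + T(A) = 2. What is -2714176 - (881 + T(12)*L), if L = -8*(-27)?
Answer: -2714625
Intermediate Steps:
L = 216
T(A) = -2 (T(A) = -4 + 2 = -2)
-2714176 - (881 + T(12)*L) = -2714176 - (881 - 2*216) = -2714176 - (881 - 432) = -2714176 - 1*449 = -2714176 - 449 = -2714625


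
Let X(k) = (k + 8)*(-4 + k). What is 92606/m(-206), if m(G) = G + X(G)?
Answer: 46303/20687 ≈ 2.2383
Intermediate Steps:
X(k) = (-4 + k)*(8 + k) (X(k) = (8 + k)*(-4 + k) = (-4 + k)*(8 + k))
m(G) = -32 + G² + 5*G (m(G) = G + (-32 + G² + 4*G) = -32 + G² + 5*G)
92606/m(-206) = 92606/(-32 + (-206)² + 5*(-206)) = 92606/(-32 + 42436 - 1030) = 92606/41374 = 92606*(1/41374) = 46303/20687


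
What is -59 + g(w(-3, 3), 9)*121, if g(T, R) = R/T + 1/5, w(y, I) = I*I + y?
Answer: 1467/10 ≈ 146.70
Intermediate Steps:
w(y, I) = y + I² (w(y, I) = I² + y = y + I²)
g(T, R) = ⅕ + R/T (g(T, R) = R/T + 1*(⅕) = R/T + ⅕ = ⅕ + R/T)
-59 + g(w(-3, 3), 9)*121 = -59 + ((9 + (-3 + 3²)/5)/(-3 + 3²))*121 = -59 + ((9 + (-3 + 9)/5)/(-3 + 9))*121 = -59 + ((9 + (⅕)*6)/6)*121 = -59 + ((9 + 6/5)/6)*121 = -59 + ((⅙)*(51/5))*121 = -59 + (17/10)*121 = -59 + 2057/10 = 1467/10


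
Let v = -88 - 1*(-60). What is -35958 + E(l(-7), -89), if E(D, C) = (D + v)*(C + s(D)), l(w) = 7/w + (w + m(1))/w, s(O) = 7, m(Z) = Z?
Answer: -235552/7 ≈ -33650.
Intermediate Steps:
v = -28 (v = -88 + 60 = -28)
l(w) = 7/w + (1 + w)/w (l(w) = 7/w + (w + 1)/w = 7/w + (1 + w)/w)
E(D, C) = (-28 + D)*(7 + C) (E(D, C) = (D - 28)*(C + 7) = (-28 + D)*(7 + C))
-35958 + E(l(-7), -89) = -35958 + (-196 - 28*(-89) + 7*((8 - 7)/(-7)) - 89*(8 - 7)/(-7)) = -35958 + (-196 + 2492 + 7*(-⅐*1) - (-89)/7) = -35958 + (-196 + 2492 + 7*(-⅐) - 89*(-⅐)) = -35958 + (-196 + 2492 - 1 + 89/7) = -35958 + 16154/7 = -235552/7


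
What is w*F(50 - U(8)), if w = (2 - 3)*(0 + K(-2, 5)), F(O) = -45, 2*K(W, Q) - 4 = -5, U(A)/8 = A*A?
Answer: -45/2 ≈ -22.500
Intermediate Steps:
U(A) = 8*A² (U(A) = 8*(A*A) = 8*A²)
K(W, Q) = -½ (K(W, Q) = 2 + (½)*(-5) = 2 - 5/2 = -½)
w = ½ (w = (2 - 3)*(0 - ½) = -1*(-½) = ½ ≈ 0.50000)
w*F(50 - U(8)) = (½)*(-45) = -45/2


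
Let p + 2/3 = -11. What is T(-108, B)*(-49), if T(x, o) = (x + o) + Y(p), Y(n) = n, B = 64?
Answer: 8183/3 ≈ 2727.7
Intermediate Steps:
p = -35/3 (p = -2/3 - 11 = -35/3 ≈ -11.667)
T(x, o) = -35/3 + o + x (T(x, o) = (x + o) - 35/3 = (o + x) - 35/3 = -35/3 + o + x)
T(-108, B)*(-49) = (-35/3 + 64 - 108)*(-49) = -167/3*(-49) = 8183/3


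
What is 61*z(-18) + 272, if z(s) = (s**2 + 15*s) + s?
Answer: 2468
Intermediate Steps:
z(s) = s**2 + 16*s
61*z(-18) + 272 = 61*(-18*(16 - 18)) + 272 = 61*(-18*(-2)) + 272 = 61*36 + 272 = 2196 + 272 = 2468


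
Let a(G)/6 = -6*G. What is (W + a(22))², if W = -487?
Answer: 1635841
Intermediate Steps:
a(G) = -36*G (a(G) = 6*(-6*G) = -36*G)
(W + a(22))² = (-487 - 36*22)² = (-487 - 792)² = (-1279)² = 1635841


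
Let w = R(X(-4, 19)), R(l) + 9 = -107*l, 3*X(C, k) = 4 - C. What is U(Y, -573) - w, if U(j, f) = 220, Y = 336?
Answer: 1543/3 ≈ 514.33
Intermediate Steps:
X(C, k) = 4/3 - C/3 (X(C, k) = (4 - C)/3 = 4/3 - C/3)
R(l) = -9 - 107*l
w = -883/3 (w = -9 - 107*(4/3 - 1/3*(-4)) = -9 - 107*(4/3 + 4/3) = -9 - 107*8/3 = -9 - 856/3 = -883/3 ≈ -294.33)
U(Y, -573) - w = 220 - 1*(-883/3) = 220 + 883/3 = 1543/3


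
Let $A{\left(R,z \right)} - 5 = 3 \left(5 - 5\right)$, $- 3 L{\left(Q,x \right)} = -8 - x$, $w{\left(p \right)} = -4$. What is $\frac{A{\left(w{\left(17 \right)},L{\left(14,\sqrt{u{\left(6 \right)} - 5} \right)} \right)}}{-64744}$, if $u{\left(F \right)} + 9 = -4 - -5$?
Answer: $- \frac{5}{64744} \approx -7.7227 \cdot 10^{-5}$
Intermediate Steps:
$u{\left(F \right)} = -8$ ($u{\left(F \right)} = -9 - -1 = -9 + \left(-4 + 5\right) = -9 + 1 = -8$)
$L{\left(Q,x \right)} = \frac{8}{3} + \frac{x}{3}$ ($L{\left(Q,x \right)} = - \frac{-8 - x}{3} = \frac{8}{3} + \frac{x}{3}$)
$A{\left(R,z \right)} = 5$ ($A{\left(R,z \right)} = 5 + 3 \left(5 - 5\right) = 5 + 3 \cdot 0 = 5 + 0 = 5$)
$\frac{A{\left(w{\left(17 \right)},L{\left(14,\sqrt{u{\left(6 \right)} - 5} \right)} \right)}}{-64744} = \frac{5}{-64744} = 5 \left(- \frac{1}{64744}\right) = - \frac{5}{64744}$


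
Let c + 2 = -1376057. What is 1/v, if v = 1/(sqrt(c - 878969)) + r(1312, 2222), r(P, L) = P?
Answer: 2958596736/3881678917633 + 2*I*sqrt(563757)/3881678917633 ≈ 0.0007622 + 3.8686e-10*I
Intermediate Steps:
c = -1376059 (c = -2 - 1376057 = -1376059)
v = 1312 - I*sqrt(563757)/1127514 (v = 1/(sqrt(-1376059 - 878969)) + 1312 = 1/(sqrt(-2255028)) + 1312 = 1/(2*I*sqrt(563757)) + 1312 = -I*sqrt(563757)/1127514 + 1312 = 1312 - I*sqrt(563757)/1127514 ≈ 1312.0 - 0.00066592*I)
1/v = 1/(1312 - I*sqrt(563757)/1127514)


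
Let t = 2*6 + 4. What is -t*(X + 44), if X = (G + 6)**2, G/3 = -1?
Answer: -848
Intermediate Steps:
G = -3 (G = 3*(-1) = -3)
X = 9 (X = (-3 + 6)**2 = 3**2 = 9)
t = 16 (t = 12 + 4 = 16)
-t*(X + 44) = -16*(9 + 44) = -16*53 = -1*848 = -848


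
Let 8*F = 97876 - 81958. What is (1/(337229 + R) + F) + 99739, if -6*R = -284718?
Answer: 78266438017/769364 ≈ 1.0173e+5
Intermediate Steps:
F = 7959/4 (F = (97876 - 81958)/8 = (⅛)*15918 = 7959/4 ≈ 1989.8)
R = 47453 (R = -⅙*(-284718) = 47453)
(1/(337229 + R) + F) + 99739 = (1/(337229 + 47453) + 7959/4) + 99739 = (1/384682 + 7959/4) + 99739 = 1530842021/769364 + 99739 = 78266438017/769364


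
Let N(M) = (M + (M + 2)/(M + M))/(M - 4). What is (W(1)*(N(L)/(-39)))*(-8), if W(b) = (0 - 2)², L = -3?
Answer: 272/819 ≈ 0.33211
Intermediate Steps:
N(M) = (M + (2 + M)/(2*M))/(-4 + M) (N(M) = (M + (2 + M)/((2*M)))/(-4 + M) = (M + (2 + M)*(1/(2*M)))/(-4 + M) = (M + (2 + M)/(2*M))/(-4 + M))
W(b) = 4 (W(b) = (-2)² = 4)
(W(1)*(N(L)/(-39)))*(-8) = (4*(((1 + (-3)² + (½)*(-3))/((-3)*(-4 - 3)))/(-39)))*(-8) = (4*(-⅓*(1 + 9 - 3/2)/(-7)*(-1/39)))*(-8) = (4*(-⅓*(-⅐)*17/2*(-1/39)))*(-8) = (4*((17/42)*(-1/39)))*(-8) = (4*(-17/1638))*(-8) = -34/819*(-8) = 272/819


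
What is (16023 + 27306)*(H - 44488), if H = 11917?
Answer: -1411268859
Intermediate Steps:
(16023 + 27306)*(H - 44488) = (16023 + 27306)*(11917 - 44488) = 43329*(-32571) = -1411268859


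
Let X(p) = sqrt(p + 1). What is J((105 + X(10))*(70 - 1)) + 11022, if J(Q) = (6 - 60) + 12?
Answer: 10980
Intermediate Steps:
X(p) = sqrt(1 + p)
J(Q) = -42 (J(Q) = -54 + 12 = -42)
J((105 + X(10))*(70 - 1)) + 11022 = -42 + 11022 = 10980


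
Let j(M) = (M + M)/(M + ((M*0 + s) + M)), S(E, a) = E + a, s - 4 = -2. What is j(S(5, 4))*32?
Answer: 144/5 ≈ 28.800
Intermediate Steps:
s = 2 (s = 4 - 2 = 2)
j(M) = 2*M/(2 + 2*M) (j(M) = (M + M)/(M + ((M*0 + 2) + M)) = (2*M)/(M + ((0 + 2) + M)) = (2*M)/(M + (2 + M)) = (2*M)/(2 + 2*M) = 2*M/(2 + 2*M))
j(S(5, 4))*32 = ((5 + 4)/(1 + (5 + 4)))*32 = (9/(1 + 9))*32 = (9/10)*32 = 144/5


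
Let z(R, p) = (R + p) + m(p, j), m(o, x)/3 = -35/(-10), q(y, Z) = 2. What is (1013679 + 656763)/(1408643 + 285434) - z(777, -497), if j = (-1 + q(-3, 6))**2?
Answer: -980917853/3388154 ≈ -289.51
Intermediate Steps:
j = 1 (j = (-1 + 2)**2 = 1**2 = 1)
m(o, x) = 21/2 (m(o, x) = 3*(-35/(-10)) = 3*(-35*(-1/10)) = 3*(7/2) = 21/2)
z(R, p) = 21/2 + R + p (z(R, p) = (R + p) + 21/2 = 21/2 + R + p)
(1013679 + 656763)/(1408643 + 285434) - z(777, -497) = (1013679 + 656763)/(1408643 + 285434) - (21/2 + 777 - 497) = 1670442/1694077 - 1*581/2 = 1670442*(1/1694077) - 581/2 = 1670442/1694077 - 581/2 = -980917853/3388154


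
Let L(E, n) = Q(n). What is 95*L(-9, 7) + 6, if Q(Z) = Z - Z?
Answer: 6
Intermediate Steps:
Q(Z) = 0
L(E, n) = 0
95*L(-9, 7) + 6 = 95*0 + 6 = 0 + 6 = 6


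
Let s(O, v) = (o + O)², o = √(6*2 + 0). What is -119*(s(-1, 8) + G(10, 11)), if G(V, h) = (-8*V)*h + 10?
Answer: 101983 + 476*√3 ≈ 1.0281e+5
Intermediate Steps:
G(V, h) = 10 - 8*V*h (G(V, h) = -8*V*h + 10 = 10 - 8*V*h)
o = 2*√3 (o = √(12 + 0) = √12 = 2*√3 ≈ 3.4641)
s(O, v) = (O + 2*√3)² (s(O, v) = (2*√3 + O)² = (O + 2*√3)²)
-119*(s(-1, 8) + G(10, 11)) = -119*((-1 + 2*√3)² + (10 - 8*10*11)) = -119*((-1 + 2*√3)² + (10 - 880)) = -119*((-1 + 2*√3)² - 870) = -119*(-870 + (-1 + 2*√3)²) = 103530 - 119*(-1 + 2*√3)²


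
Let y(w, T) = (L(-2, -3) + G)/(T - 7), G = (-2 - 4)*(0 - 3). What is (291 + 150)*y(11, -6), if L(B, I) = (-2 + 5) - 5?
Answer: -7056/13 ≈ -542.77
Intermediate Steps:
L(B, I) = -2 (L(B, I) = 3 - 5 = -2)
G = 18 (G = -6*(-3) = 18)
y(w, T) = 16/(-7 + T) (y(w, T) = (-2 + 18)/(T - 7) = 16/(-7 + T))
(291 + 150)*y(11, -6) = (291 + 150)*(16/(-7 - 6)) = 441*(16/(-13)) = 441*(16*(-1/13)) = 441*(-16/13) = -7056/13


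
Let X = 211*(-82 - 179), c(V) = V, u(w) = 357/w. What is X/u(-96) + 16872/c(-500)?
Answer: 219782058/14875 ≈ 14775.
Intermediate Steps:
X = -55071 (X = 211*(-261) = -55071)
X/u(-96) + 16872/c(-500) = -55071/(357/(-96)) + 16872/(-500) = -55071/(357*(-1/96)) + 16872*(-1/500) = -55071/(-119/32) - 4218/125 = -55071*(-32/119) - 4218/125 = 1762272/119 - 4218/125 = 219782058/14875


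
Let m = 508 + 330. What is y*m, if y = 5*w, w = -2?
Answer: -8380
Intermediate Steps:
m = 838
y = -10 (y = 5*(-2) = -10)
y*m = -10*838 = -8380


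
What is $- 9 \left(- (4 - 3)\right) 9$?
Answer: $81$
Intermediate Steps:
$- 9 \left(- (4 - 3)\right) 9 = - 9 \left(\left(-1\right) 1\right) 9 = \left(-9\right) \left(-1\right) 9 = 9 \cdot 9 = 81$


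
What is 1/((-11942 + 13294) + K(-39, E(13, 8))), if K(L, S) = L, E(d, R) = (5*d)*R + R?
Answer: 1/1313 ≈ 0.00076161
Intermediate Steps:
E(d, R) = R + 5*R*d (E(d, R) = 5*R*d + R = R + 5*R*d)
1/((-11942 + 13294) + K(-39, E(13, 8))) = 1/((-11942 + 13294) - 39) = 1/(1352 - 39) = 1/1313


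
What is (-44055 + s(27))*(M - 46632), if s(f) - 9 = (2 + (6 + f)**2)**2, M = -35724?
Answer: -94399329660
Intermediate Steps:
s(f) = 9 + (2 + (6 + f)**2)**2
(-44055 + s(27))*(M - 46632) = (-44055 + (9 + (2 + (6 + 27)**2)**2))*(-35724 - 46632) = (-44055 + (9 + (2 + 33**2)**2))*(-82356) = (-44055 + (9 + (2 + 1089)**2))*(-82356) = (-44055 + (9 + 1091**2))*(-82356) = (-44055 + (9 + 1190281))*(-82356) = (-44055 + 1190290)*(-82356) = 1146235*(-82356) = -94399329660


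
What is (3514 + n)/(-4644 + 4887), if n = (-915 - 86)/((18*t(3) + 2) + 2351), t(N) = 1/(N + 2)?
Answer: 41400457/2863269 ≈ 14.459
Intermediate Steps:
t(N) = 1/(2 + N)
n = -5005/11783 (n = (-915 - 86)/((18/(2 + 3) + 2) + 2351) = -1001/((18/5 + 2) + 2351) = -1001/(28/5 + 2351) = -1001/11783/5 = -1001*5/11783 = -5005/11783 ≈ -0.42476)
(3514 + n)/(-4644 + 4887) = (3514 - 5005/11783)/(-4644 + 4887) = (41400457/11783)/243 = (41400457/11783)*(1/243) = 41400457/2863269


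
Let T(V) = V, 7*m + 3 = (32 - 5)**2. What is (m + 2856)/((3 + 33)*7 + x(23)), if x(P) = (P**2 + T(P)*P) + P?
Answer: 20718/9331 ≈ 2.2203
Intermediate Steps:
m = 726/7 (m = -3/7 + (32 - 5)**2/7 = -3/7 + (1/7)*27**2 = -3/7 + (1/7)*729 = -3/7 + 729/7 = 726/7 ≈ 103.71)
x(P) = P + 2*P**2 (x(P) = (P**2 + P*P) + P = (P**2 + P**2) + P = 2*P**2 + P = P + 2*P**2)
(m + 2856)/((3 + 33)*7 + x(23)) = (726/7 + 2856)/((3 + 33)*7 + 23*(1 + 2*23)) = 20718/(7*(36*7 + 23*(1 + 46))) = 20718/(7*(252 + 23*47)) = 20718/(7*(252 + 1081)) = (20718/7)/1333 = (20718/7)*(1/1333) = 20718/9331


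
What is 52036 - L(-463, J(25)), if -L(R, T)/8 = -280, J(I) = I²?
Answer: 49796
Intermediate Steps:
L(R, T) = 2240 (L(R, T) = -8*(-280) = 2240)
52036 - L(-463, J(25)) = 52036 - 1*2240 = 52036 - 2240 = 49796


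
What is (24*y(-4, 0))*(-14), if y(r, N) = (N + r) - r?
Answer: 0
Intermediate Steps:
y(r, N) = N
(24*y(-4, 0))*(-14) = (24*0)*(-14) = 0*(-14) = 0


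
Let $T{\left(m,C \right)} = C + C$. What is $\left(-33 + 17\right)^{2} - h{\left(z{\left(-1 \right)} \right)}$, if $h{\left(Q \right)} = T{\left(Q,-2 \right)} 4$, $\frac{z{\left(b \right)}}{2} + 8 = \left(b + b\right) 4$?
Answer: $272$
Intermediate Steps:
$T{\left(m,C \right)} = 2 C$
$z{\left(b \right)} = -16 + 16 b$ ($z{\left(b \right)} = -16 + 2 \left(b + b\right) 4 = -16 + 2 \cdot 2 b 4 = -16 + 2 \cdot 8 b = -16 + 16 b$)
$h{\left(Q \right)} = -16$ ($h{\left(Q \right)} = 2 \left(-2\right) 4 = \left(-4\right) 4 = -16$)
$\left(-33 + 17\right)^{2} - h{\left(z{\left(-1 \right)} \right)} = \left(-33 + 17\right)^{2} - -16 = \left(-16\right)^{2} + 16 = 256 + 16 = 272$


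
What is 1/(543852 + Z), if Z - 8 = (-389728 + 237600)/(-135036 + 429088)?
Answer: 73513/39980742148 ≈ 1.8387e-6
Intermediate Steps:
Z = 550072/73513 (Z = 8 + (-389728 + 237600)/(-135036 + 429088) = 8 - 152128/294052 = 8 - 152128*1/294052 = 8 - 38032/73513 = 550072/73513 ≈ 7.4827)
1/(543852 + Z) = 1/(543852 + 550072/73513) = 1/(39980742148/73513) = 73513/39980742148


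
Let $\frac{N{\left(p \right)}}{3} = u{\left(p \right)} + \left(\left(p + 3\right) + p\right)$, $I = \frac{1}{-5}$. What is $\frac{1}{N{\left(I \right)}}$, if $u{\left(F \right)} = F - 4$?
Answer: $- \frac{5}{24} \approx -0.20833$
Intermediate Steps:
$u{\left(F \right)} = -4 + F$ ($u{\left(F \right)} = F - 4 = -4 + F$)
$I = - \frac{1}{5} \approx -0.2$
$N{\left(p \right)} = -3 + 9 p$ ($N{\left(p \right)} = 3 \left(\left(-4 + p\right) + \left(\left(p + 3\right) + p\right)\right) = 3 \left(\left(-4 + p\right) + \left(\left(3 + p\right) + p\right)\right) = 3 \left(\left(-4 + p\right) + \left(3 + 2 p\right)\right) = 3 \left(-1 + 3 p\right) = -3 + 9 p$)
$\frac{1}{N{\left(I \right)}} = \frac{1}{-3 + 9 \left(- \frac{1}{5}\right)} = \frac{1}{-3 - \frac{9}{5}} = \frac{1}{- \frac{24}{5}} = - \frac{5}{24}$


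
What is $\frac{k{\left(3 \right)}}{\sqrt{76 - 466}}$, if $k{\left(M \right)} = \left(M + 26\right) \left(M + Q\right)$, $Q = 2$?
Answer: $- \frac{29 i \sqrt{390}}{78} \approx - 7.3424 i$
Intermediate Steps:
$k{\left(M \right)} = \left(2 + M\right) \left(26 + M\right)$ ($k{\left(M \right)} = \left(M + 26\right) \left(M + 2\right) = \left(26 + M\right) \left(2 + M\right) = \left(2 + M\right) \left(26 + M\right)$)
$\frac{k{\left(3 \right)}}{\sqrt{76 - 466}} = \frac{52 + 3^{2} + 28 \cdot 3}{\sqrt{76 - 466}} = \frac{52 + 9 + 84}{\sqrt{-390}} = \frac{145}{i \sqrt{390}} = 145 \left(- \frac{i \sqrt{390}}{390}\right) = - \frac{29 i \sqrt{390}}{78}$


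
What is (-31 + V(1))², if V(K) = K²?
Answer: 900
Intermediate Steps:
(-31 + V(1))² = (-31 + 1²)² = (-31 + 1)² = (-30)² = 900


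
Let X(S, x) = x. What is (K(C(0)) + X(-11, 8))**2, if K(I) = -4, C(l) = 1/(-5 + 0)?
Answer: 16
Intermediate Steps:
C(l) = -1/5 (C(l) = 1/(-5) = -1/5)
(K(C(0)) + X(-11, 8))**2 = (-4 + 8)**2 = 4**2 = 16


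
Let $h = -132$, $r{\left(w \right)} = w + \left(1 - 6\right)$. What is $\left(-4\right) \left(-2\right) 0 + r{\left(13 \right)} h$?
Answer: $-1056$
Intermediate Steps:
$r{\left(w \right)} = -5 + w$ ($r{\left(w \right)} = w - 5 = -5 + w$)
$\left(-4\right) \left(-2\right) 0 + r{\left(13 \right)} h = \left(-4\right) \left(-2\right) 0 + \left(-5 + 13\right) \left(-132\right) = 8 \cdot 0 + 8 \left(-132\right) = 0 - 1056 = -1056$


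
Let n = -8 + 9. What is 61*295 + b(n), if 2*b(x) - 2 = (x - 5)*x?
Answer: 17994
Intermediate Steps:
n = 1
b(x) = 1 + x*(-5 + x)/2 (b(x) = 1 + ((x - 5)*x)/2 = 1 + ((-5 + x)*x)/2 = 1 + (x*(-5 + x))/2 = 1 + x*(-5 + x)/2)
61*295 + b(n) = 61*295 + (1 + (½)*1² - 5/2*1) = 17995 + (1 + (½)*1 - 5/2) = 17995 + (1 + ½ - 5/2) = 17995 - 1 = 17994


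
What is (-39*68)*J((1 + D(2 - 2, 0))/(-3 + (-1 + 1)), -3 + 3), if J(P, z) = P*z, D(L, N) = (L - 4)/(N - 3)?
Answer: 0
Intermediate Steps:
D(L, N) = (-4 + L)/(-3 + N)
(-39*68)*J((1 + D(2 - 2, 0))/(-3 + (-1 + 1)), -3 + 3) = (-39*68)*(((1 + (-4 + (2 - 2))/(-3 + 0))/(-3 + (-1 + 1)))*(-3 + 3)) = -2652*(1 + (-4 + 0)/(-3))/(-3 + 0)*0 = -2652*(1 - 1/3*(-4))/(-3)*0 = -2652*(1 + 4/3)*(-1/3)*0 = -2652*(7/3)*(-1/3)*0 = -(-6188)*0/3 = -2652*0 = 0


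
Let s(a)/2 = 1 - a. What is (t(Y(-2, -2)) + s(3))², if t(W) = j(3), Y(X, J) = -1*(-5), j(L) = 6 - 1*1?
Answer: 1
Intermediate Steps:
j(L) = 5 (j(L) = 6 - 1 = 5)
Y(X, J) = 5
t(W) = 5
s(a) = 2 - 2*a (s(a) = 2*(1 - a) = 2 - 2*a)
(t(Y(-2, -2)) + s(3))² = (5 + (2 - 2*3))² = (5 + (2 - 6))² = (5 - 4)² = 1² = 1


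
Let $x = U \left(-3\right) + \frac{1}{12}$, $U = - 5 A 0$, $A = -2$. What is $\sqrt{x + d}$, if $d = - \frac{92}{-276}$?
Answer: $\frac{\sqrt{15}}{6} \approx 0.6455$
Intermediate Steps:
$U = 0$ ($U = \left(-5\right) \left(-2\right) 0 = 10 \cdot 0 = 0$)
$d = \frac{1}{3}$ ($d = \left(-92\right) \left(- \frac{1}{276}\right) = \frac{1}{3} \approx 0.33333$)
$x = \frac{1}{12}$ ($x = 0 \left(-3\right) + \frac{1}{12} = 0 + \frac{1}{12} = \frac{1}{12} \approx 0.083333$)
$\sqrt{x + d} = \sqrt{\frac{1}{12} + \frac{1}{3}} = \sqrt{\frac{5}{12}} = \frac{\sqrt{15}}{6}$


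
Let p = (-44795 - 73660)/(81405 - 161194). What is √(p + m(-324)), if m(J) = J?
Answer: I*√2053224778809/79789 ≈ 17.959*I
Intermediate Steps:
p = 118455/79789 (p = -118455/(-79789) = -118455*(-1/79789) = 118455/79789 ≈ 1.4846)
√(p + m(-324)) = √(118455/79789 - 324) = √(-25733181/79789) = I*√2053224778809/79789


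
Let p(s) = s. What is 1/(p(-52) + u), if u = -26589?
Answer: -1/26641 ≈ -3.7536e-5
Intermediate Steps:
1/(p(-52) + u) = 1/(-52 - 26589) = 1/(-26641) = -1/26641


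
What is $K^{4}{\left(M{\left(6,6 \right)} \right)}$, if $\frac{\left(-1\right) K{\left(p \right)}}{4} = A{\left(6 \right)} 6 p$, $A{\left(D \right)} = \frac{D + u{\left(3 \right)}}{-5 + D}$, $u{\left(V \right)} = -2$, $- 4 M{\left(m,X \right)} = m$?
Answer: $429981696$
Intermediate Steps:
$M{\left(m,X \right)} = - \frac{m}{4}$
$A{\left(D \right)} = \frac{-2 + D}{-5 + D}$ ($A{\left(D \right)} = \frac{D - 2}{-5 + D} = \frac{-2 + D}{-5 + D}$)
$K{\left(p \right)} = - 96 p$ ($K{\left(p \right)} = - 4 \frac{-2 + 6}{-5 + 6} \cdot 6 p = - 4 \cdot 1^{-1} \cdot 4 \cdot 6 p = - 4 \cdot 1 \cdot 4 \cdot 6 p = - 4 \cdot 4 \cdot 6 p = - 4 \cdot 24 p = - 96 p$)
$K^{4}{\left(M{\left(6,6 \right)} \right)} = \left(- 96 \left(\left(- \frac{1}{4}\right) 6\right)\right)^{4} = \left(\left(-96\right) \left(- \frac{3}{2}\right)\right)^{4} = 144^{4} = 429981696$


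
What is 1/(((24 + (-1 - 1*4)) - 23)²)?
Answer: 1/16 ≈ 0.062500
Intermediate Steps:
1/(((24 + (-1 - 1*4)) - 23)²) = 1/(((24 + (-1 - 4)) - 23)²) = 1/(((24 - 5) - 23)²) = 1/((19 - 23)²) = 1/((-4)²) = 1/16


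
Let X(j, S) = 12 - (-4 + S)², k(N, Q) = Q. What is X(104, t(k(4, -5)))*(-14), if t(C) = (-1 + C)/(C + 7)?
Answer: 518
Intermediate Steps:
t(C) = (-1 + C)/(7 + C)
X(104, t(k(4, -5)))*(-14) = (12 - (-4 + (-1 - 5)/(7 - 5))²)*(-14) = (12 - (-4 - 6/2)²)*(-14) = (12 - (-4 + (½)*(-6))²)*(-14) = (12 - (-4 - 3)²)*(-14) = (12 - 1*(-7)²)*(-14) = (12 - 1*49)*(-14) = (12 - 49)*(-14) = -37*(-14) = 518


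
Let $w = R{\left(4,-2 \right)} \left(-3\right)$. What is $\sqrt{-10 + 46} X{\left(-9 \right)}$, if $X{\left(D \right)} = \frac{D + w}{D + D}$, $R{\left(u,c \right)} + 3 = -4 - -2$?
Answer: $-2$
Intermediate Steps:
$R{\left(u,c \right)} = -5$ ($R{\left(u,c \right)} = -3 - 2 = -5$)
$w = 15$ ($w = \left(-5\right) \left(-3\right) = 15$)
$X{\left(D \right)} = \frac{15 + D}{2 D}$ ($X{\left(D \right)} = \frac{D + 15}{D + D} = \frac{15 + D}{2 D}$)
$\sqrt{-10 + 46} X{\left(-9 \right)} = \sqrt{-10 + 46} \frac{15 - 9}{2 \left(-9\right)} = \sqrt{36} \cdot \frac{1}{2} \left(- \frac{1}{9}\right) 6 = 6 \left(- \frac{1}{3}\right) = -2$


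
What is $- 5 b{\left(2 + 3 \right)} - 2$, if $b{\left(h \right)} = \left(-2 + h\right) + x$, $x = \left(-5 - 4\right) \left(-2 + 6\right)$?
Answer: $163$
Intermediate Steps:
$x = -36$ ($x = \left(-9\right) 4 = -36$)
$b{\left(h \right)} = -38 + h$ ($b{\left(h \right)} = \left(-2 + h\right) - 36 = -38 + h$)
$- 5 b{\left(2 + 3 \right)} - 2 = - 5 \left(-38 + \left(2 + 3\right)\right) - 2 = - 5 \left(-38 + 5\right) - 2 = \left(-5\right) \left(-33\right) - 2 = 165 - 2 = 163$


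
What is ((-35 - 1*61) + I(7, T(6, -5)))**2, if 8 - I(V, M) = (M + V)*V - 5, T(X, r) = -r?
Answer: 27889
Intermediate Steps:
I(V, M) = 13 - V*(M + V) (I(V, M) = 8 - ((M + V)*V - 5) = 8 - (V*(M + V) - 5) = 8 - (-5 + V*(M + V)) = 8 + (5 - V*(M + V)) = 13 - V*(M + V))
((-35 - 1*61) + I(7, T(6, -5)))**2 = ((-35 - 1*61) + (13 - 1*7**2 - 1*(-1*(-5))*7))**2 = ((-35 - 61) + (13 - 1*49 - 1*5*7))**2 = (-96 + (13 - 49 - 35))**2 = (-96 - 71)**2 = (-167)**2 = 27889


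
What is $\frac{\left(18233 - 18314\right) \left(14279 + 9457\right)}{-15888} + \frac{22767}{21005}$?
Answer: $\frac{1697761299}{13905310} \approx 122.09$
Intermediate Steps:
$\frac{\left(18233 - 18314\right) \left(14279 + 9457\right)}{-15888} + \frac{22767}{21005} = \left(-81\right) 23736 \left(- \frac{1}{15888}\right) + 22767 \cdot \frac{1}{21005} = \left(-1922616\right) \left(- \frac{1}{15888}\right) + \frac{22767}{21005} = \frac{80109}{662} + \frac{22767}{21005} = \frac{1697761299}{13905310}$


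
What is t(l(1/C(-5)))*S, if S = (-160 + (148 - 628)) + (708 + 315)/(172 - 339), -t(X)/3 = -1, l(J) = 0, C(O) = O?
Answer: -323709/167 ≈ -1938.4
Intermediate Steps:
t(X) = 3 (t(X) = -3*(-1) = 3)
S = -107903/167 (S = (-160 - 480) + 1023/(-167) = -640 + 1023*(-1/167) = -640 - 1023/167 = -107903/167 ≈ -646.13)
t(l(1/C(-5)))*S = 3*(-107903/167) = -323709/167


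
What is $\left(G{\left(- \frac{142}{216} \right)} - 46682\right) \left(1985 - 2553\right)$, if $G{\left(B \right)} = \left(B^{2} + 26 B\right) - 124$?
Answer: $\frac{38775905281}{1458} \approx 2.6595 \cdot 10^{7}$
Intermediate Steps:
$G{\left(B \right)} = -124 + B^{2} + 26 B$
$\left(G{\left(- \frac{142}{216} \right)} - 46682\right) \left(1985 - 2553\right) = \left(\left(-124 + \left(- \frac{142}{216}\right)^{2} + 26 \left(- \frac{142}{216}\right)\right) - 46682\right) \left(1985 - 2553\right) = \left(\left(-124 + \left(\left(-142\right) \frac{1}{216}\right)^{2} + 26 \left(\left(-142\right) \frac{1}{216}\right)\right) - 46682\right) \left(-568\right) = \left(\left(-124 + \left(- \frac{71}{108}\right)^{2} + 26 \left(- \frac{71}{108}\right)\right) - 46682\right) \left(-568\right) = \left(\left(-124 + \frac{5041}{11664} - \frac{923}{54}\right) - 46682\right) \left(-568\right) = \left(- \frac{1640663}{11664} - 46682\right) \left(-568\right) = \left(- \frac{546139511}{11664}\right) \left(-568\right) = \frac{38775905281}{1458}$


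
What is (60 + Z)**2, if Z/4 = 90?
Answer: 176400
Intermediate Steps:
Z = 360 (Z = 4*90 = 360)
(60 + Z)**2 = (60 + 360)**2 = 420**2 = 176400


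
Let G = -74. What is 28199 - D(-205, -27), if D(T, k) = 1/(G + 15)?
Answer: 1663742/59 ≈ 28199.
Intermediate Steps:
D(T, k) = -1/59 (D(T, k) = 1/(-74 + 15) = 1/(-59) = -1/59)
28199 - D(-205, -27) = 28199 - 1*(-1/59) = 28199 + 1/59 = 1663742/59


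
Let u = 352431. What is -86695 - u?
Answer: -439126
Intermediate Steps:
-86695 - u = -86695 - 1*352431 = -86695 - 352431 = -439126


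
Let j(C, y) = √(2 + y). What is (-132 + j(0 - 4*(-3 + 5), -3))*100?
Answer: -13200 + 100*I ≈ -13200.0 + 100.0*I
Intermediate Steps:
(-132 + j(0 - 4*(-3 + 5), -3))*100 = (-132 + √(2 - 3))*100 = (-132 + √(-1))*100 = (-132 + I)*100 = -13200 + 100*I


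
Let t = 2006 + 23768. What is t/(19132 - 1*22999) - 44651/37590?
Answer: -126834453/16151170 ≈ -7.8530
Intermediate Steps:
t = 25774
t/(19132 - 1*22999) - 44651/37590 = 25774/(19132 - 1*22999) - 44651/37590 = 25774/(19132 - 22999) - 44651*1/37590 = 25774/(-3867) - 44651/37590 = 25774*(-1/3867) - 44651/37590 = -25774/3867 - 44651/37590 = -126834453/16151170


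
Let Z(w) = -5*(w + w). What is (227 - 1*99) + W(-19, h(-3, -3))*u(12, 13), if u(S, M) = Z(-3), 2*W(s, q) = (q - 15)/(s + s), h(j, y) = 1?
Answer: 2537/19 ≈ 133.53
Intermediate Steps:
Z(w) = -10*w
W(s, q) = (-15 + q)/(4*s) (W(s, q) = ((q - 15)/(s + s))/2 = ((-15 + q)/((2*s)))/2 = ((-15 + q)*(1/(2*s)))/2 = ((-15 + q)/(2*s))/2 = (-15 + q)/(4*s))
u(S, M) = 30 (u(S, M) = -10*(-3) = 30)
(227 - 1*99) + W(-19, h(-3, -3))*u(12, 13) = (227 - 1*99) + ((1/4)*(-15 + 1)/(-19))*30 = (227 - 99) + ((1/4)*(-1/19)*(-14))*30 = 128 + (7/38)*30 = 128 + 105/19 = 2537/19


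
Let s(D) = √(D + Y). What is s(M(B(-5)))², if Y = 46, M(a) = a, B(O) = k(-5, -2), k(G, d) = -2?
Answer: 44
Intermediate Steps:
B(O) = -2
s(D) = √(46 + D) (s(D) = √(D + 46) = √(46 + D))
s(M(B(-5)))² = (√(46 - 2))² = (√44)² = (2*√11)² = 44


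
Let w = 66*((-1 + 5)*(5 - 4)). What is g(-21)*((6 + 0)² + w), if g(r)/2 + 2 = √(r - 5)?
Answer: -1200 + 600*I*√26 ≈ -1200.0 + 3059.4*I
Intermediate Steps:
w = 264 (w = 66*(4*1) = 66*4 = 264)
g(r) = -4 + 2*√(-5 + r) (g(r) = -4 + 2*√(r - 5) = -4 + 2*√(-5 + r))
g(-21)*((6 + 0)² + w) = (-4 + 2*√(-5 - 21))*((6 + 0)² + 264) = (-4 + 2*√(-26))*(6² + 264) = (-4 + 2*(I*√26))*(36 + 264) = (-4 + 2*I*√26)*300 = -1200 + 600*I*√26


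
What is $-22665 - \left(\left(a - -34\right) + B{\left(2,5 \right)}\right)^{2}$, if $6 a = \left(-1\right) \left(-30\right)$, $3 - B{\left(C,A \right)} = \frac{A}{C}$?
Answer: $- \frac{96901}{4} \approx -24225.0$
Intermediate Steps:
$B{\left(C,A \right)} = 3 - \frac{A}{C}$
$a = 5$ ($a = \frac{\left(-1\right) \left(-30\right)}{6} = \frac{1}{6} \cdot 30 = 5$)
$-22665 - \left(\left(a - -34\right) + B{\left(2,5 \right)}\right)^{2} = -22665 - \left(\left(5 - -34\right) + \left(3 - \frac{5}{2}\right)\right)^{2} = -22665 - \left(\left(5 + 34\right) + \left(3 - 5 \cdot \frac{1}{2}\right)\right)^{2} = -22665 - \left(39 + \left(3 - \frac{5}{2}\right)\right)^{2} = -22665 - \left(39 + \frac{1}{2}\right)^{2} = -22665 - \left(\frac{79}{2}\right)^{2} = -22665 - \frac{6241}{4} = - \frac{96901}{4}$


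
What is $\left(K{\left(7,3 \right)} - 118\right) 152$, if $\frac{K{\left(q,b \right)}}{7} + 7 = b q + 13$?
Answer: $10792$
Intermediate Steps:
$K{\left(q,b \right)} = 42 + 7 b q$ ($K{\left(q,b \right)} = -49 + 7 \left(b q + 13\right) = -49 + 7 \left(13 + b q\right) = -49 + \left(91 + 7 b q\right) = 42 + 7 b q$)
$\left(K{\left(7,3 \right)} - 118\right) 152 = \left(\left(42 + 7 \cdot 3 \cdot 7\right) - 118\right) 152 = \left(\left(42 + 147\right) - 118\right) 152 = \left(189 - 118\right) 152 = 71 \cdot 152 = 10792$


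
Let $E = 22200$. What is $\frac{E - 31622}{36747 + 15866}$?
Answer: $- \frac{9422}{52613} \approx -0.17908$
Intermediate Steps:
$\frac{E - 31622}{36747 + 15866} = \frac{22200 - 31622}{36747 + 15866} = - \frac{9422}{52613}$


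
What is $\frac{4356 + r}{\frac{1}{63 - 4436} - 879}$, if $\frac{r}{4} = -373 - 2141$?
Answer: $\frac{6231525}{960967} \approx 6.4846$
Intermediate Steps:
$r = -10056$ ($r = 4 \left(-373 - 2141\right) = 4 \left(-2514\right) = -10056$)
$\frac{4356 + r}{\frac{1}{63 - 4436} - 879} = \frac{4356 - 10056}{\frac{1}{63 - 4436} - 879} = - \frac{5700}{\frac{1}{-4373} - 879} = - \frac{5700}{- \frac{1}{4373} - 879} = - \frac{5700}{- \frac{3843868}{4373}} = \left(-5700\right) \left(- \frac{4373}{3843868}\right) = \frac{6231525}{960967}$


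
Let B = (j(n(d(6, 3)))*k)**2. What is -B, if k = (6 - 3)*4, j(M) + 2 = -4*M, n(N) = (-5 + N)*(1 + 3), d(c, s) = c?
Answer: -46656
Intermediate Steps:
n(N) = -20 + 4*N (n(N) = (-5 + N)*4 = -20 + 4*N)
j(M) = -2 - 4*M
k = 12 (k = 3*4 = 12)
B = 46656 (B = ((-2 - 4*(-20 + 4*6))*12)**2 = ((-2 - 4*(-20 + 24))*12)**2 = ((-2 - 4*4)*12)**2 = ((-2 - 16)*12)**2 = (-18*12)**2 = (-216)**2 = 46656)
-B = -1*46656 = -46656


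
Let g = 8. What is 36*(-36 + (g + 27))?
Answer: -36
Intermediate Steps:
36*(-36 + (g + 27)) = 36*(-36 + (8 + 27)) = 36*(-36 + 35) = 36*(-1) = -36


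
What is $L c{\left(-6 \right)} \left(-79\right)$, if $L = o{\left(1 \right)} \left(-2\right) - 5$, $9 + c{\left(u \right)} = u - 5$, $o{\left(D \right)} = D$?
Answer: $-11060$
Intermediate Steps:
$c{\left(u \right)} = -14 + u$ ($c{\left(u \right)} = -9 + \left(u - 5\right) = -9 + \left(-5 + u\right) = -14 + u$)
$L = -7$ ($L = 1 \left(-2\right) - 5 = -2 - 5 = -7$)
$L c{\left(-6 \right)} \left(-79\right) = - 7 \left(-14 - 6\right) \left(-79\right) = \left(-7\right) \left(-20\right) \left(-79\right) = 140 \left(-79\right) = -11060$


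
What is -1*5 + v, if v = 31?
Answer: 26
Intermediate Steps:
-1*5 + v = -1*5 + 31 = -5 + 31 = 26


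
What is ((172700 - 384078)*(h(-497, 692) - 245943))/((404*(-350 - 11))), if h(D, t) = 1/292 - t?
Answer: -7611448996691/21293224 ≈ -3.5746e+5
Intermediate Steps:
h(D, t) = 1/292 - t
((172700 - 384078)*(h(-497, 692) - 245943))/((404*(-350 - 11))) = ((172700 - 384078)*((1/292 - 1*692) - 245943))/((404*(-350 - 11))) = (-211378*((1/292 - 692) - 245943))/((404*(-361))) = -211378*(-202063/292 - 245943)/(-145844) = -211378*(-72017419/292)*(-1/145844) = (7611448996691/146)*(-1/145844) = -7611448996691/21293224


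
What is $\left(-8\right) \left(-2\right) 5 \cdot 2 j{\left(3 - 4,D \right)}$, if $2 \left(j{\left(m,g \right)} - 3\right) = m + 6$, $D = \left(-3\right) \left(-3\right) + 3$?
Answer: $880$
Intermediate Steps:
$D = 12$ ($D = 9 + 3 = 12$)
$j{\left(m,g \right)} = 6 + \frac{m}{2}$ ($j{\left(m,g \right)} = 3 + \frac{m + 6}{2} = 3 + \frac{6 + m}{2} = 3 + \left(3 + \frac{m}{2}\right) = 6 + \frac{m}{2}$)
$\left(-8\right) \left(-2\right) 5 \cdot 2 j{\left(3 - 4,D \right)} = \left(-8\right) \left(-2\right) 5 \cdot 2 \left(6 + \frac{3 - 4}{2}\right) = 16 \cdot 10 \left(6 + \frac{1}{2} \left(-1\right)\right) = 160 \left(6 - \frac{1}{2}\right) = 160 \cdot \frac{11}{2} = 880$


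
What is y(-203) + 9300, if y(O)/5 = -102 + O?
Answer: 7775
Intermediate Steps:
y(O) = -510 + 5*O (y(O) = 5*(-102 + O) = -510 + 5*O)
y(-203) + 9300 = (-510 + 5*(-203)) + 9300 = (-510 - 1015) + 9300 = -1525 + 9300 = 7775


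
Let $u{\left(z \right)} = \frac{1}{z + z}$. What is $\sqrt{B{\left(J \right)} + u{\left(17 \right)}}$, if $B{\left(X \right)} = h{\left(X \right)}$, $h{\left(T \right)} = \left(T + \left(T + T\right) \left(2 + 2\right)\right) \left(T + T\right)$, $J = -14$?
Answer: $\frac{\sqrt{4078402}}{34} \approx 59.397$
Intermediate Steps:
$u{\left(z \right)} = \frac{1}{2 z}$
$h{\left(T \right)} = 18 T^{2}$ ($h{\left(T \right)} = \left(T + 2 T 4\right) 2 T = \left(T + 8 T\right) 2 T = 9 T 2 T = 18 T^{2}$)
$B{\left(X \right)} = 18 X^{2}$
$\sqrt{B{\left(J \right)} + u{\left(17 \right)}} = \sqrt{18 \left(-14\right)^{2} + \frac{1}{2 \cdot 17}} = \sqrt{18 \cdot 196 + \frac{1}{2} \cdot \frac{1}{17}} = \sqrt{3528 + \frac{1}{34}} = \sqrt{\frac{119953}{34}} = \frac{\sqrt{4078402}}{34}$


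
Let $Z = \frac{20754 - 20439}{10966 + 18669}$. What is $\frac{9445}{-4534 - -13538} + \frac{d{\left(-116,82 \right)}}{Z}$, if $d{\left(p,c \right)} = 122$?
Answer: $\frac{6511333411}{567252} \approx 11479.0$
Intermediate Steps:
$Z = \frac{63}{5927}$ ($Z = \frac{315}{29635} = 315 \cdot \frac{1}{29635} = \frac{63}{5927} \approx 0.010629$)
$\frac{9445}{-4534 - -13538} + \frac{d{\left(-116,82 \right)}}{Z} = \frac{9445}{-4534 - -13538} + \frac{122}{\frac{63}{5927}} = \frac{9445}{-4534 + 13538} + 122 \cdot \frac{5927}{63} = \frac{9445}{9004} + \frac{723094}{63} = \frac{6511333411}{567252}$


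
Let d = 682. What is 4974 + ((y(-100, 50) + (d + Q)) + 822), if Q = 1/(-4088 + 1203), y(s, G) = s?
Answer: 18400529/2885 ≈ 6378.0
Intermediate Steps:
Q = -1/2885 (Q = 1/(-2885) = -1/2885 ≈ -0.00034662)
4974 + ((y(-100, 50) + (d + Q)) + 822) = 4974 + ((-100 + (682 - 1/2885)) + 822) = 4974 + ((-100 + 1967569/2885) + 822) = 4974 + (1679069/2885 + 822) = 4974 + 4050539/2885 = 18400529/2885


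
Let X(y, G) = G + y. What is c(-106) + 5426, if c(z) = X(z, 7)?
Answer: 5327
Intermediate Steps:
c(z) = 7 + z
c(-106) + 5426 = (7 - 106) + 5426 = -99 + 5426 = 5327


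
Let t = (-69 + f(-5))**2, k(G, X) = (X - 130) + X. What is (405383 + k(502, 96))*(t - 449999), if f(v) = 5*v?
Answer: -178867332535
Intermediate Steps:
k(G, X) = -130 + 2*X (k(G, X) = (-130 + X) + X = -130 + 2*X)
t = 8836 (t = (-69 + 5*(-5))**2 = (-69 - 25)**2 = (-94)**2 = 8836)
(405383 + k(502, 96))*(t - 449999) = (405383 + (-130 + 2*96))*(8836 - 449999) = (405383 + (-130 + 192))*(-441163) = (405383 + 62)*(-441163) = 405445*(-441163) = -178867332535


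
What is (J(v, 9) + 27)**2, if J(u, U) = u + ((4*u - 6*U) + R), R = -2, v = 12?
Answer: 961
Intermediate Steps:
J(u, U) = -2 - 6*U + 5*u (J(u, U) = u + ((4*u - 6*U) - 2) = u + ((-6*U + 4*u) - 2) = u + (-2 - 6*U + 4*u) = -2 - 6*U + 5*u)
(J(v, 9) + 27)**2 = ((-2 - 6*9 + 5*12) + 27)**2 = ((-2 - 54 + 60) + 27)**2 = (4 + 27)**2 = 31**2 = 961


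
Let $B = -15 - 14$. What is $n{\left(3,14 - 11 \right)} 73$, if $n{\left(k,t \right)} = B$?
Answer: $-2117$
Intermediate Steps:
$B = -29$ ($B = -15 - 14 = -29$)
$n{\left(k,t \right)} = -29$
$n{\left(3,14 - 11 \right)} 73 = \left(-29\right) 73 = -2117$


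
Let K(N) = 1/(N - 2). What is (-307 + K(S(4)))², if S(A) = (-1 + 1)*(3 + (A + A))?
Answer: 378225/4 ≈ 94556.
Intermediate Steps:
S(A) = 0 (S(A) = 0*(3 + 2*A) = 0)
K(N) = 1/(-2 + N)
(-307 + K(S(4)))² = (-307 + 1/(-2 + 0))² = (-307 + 1/(-2))² = (-307 - ½)² = (-615/2)² = 378225/4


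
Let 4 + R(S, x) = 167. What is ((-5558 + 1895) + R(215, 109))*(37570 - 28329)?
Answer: -32343500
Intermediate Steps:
R(S, x) = 163 (R(S, x) = -4 + 167 = 163)
((-5558 + 1895) + R(215, 109))*(37570 - 28329) = ((-5558 + 1895) + 163)*(37570 - 28329) = (-3663 + 163)*9241 = -3500*9241 = -32343500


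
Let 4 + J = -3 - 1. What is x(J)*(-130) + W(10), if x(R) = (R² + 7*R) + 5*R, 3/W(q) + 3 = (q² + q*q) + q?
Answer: 287041/69 ≈ 4160.0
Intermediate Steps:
W(q) = 3/(-3 + q + 2*q²) (W(q) = 3/(-3 + ((q² + q*q) + q)) = 3/(-3 + ((q² + q²) + q)) = 3/(-3 + (2*q² + q)) = 3/(-3 + (q + 2*q²)) = 3/(-3 + q + 2*q²))
J = -8 (J = -4 + (-3 - 1) = -4 - 4 = -8)
x(R) = R² + 12*R
x(J)*(-130) + W(10) = -8*(12 - 8)*(-130) + 3/(-3 + 10 + 2*10²) = -8*4*(-130) + 3/(-3 + 10 + 2*100) = -32*(-130) + 3/(-3 + 10 + 200) = 4160 + 3/207 = 4160 + 3*(1/207) = 4160 + 1/69 = 287041/69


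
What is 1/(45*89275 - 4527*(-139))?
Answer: 1/4646628 ≈ 2.1521e-7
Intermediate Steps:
1/(45*89275 - 4527*(-139)) = 1/(4017375 + 629253) = 1/4646628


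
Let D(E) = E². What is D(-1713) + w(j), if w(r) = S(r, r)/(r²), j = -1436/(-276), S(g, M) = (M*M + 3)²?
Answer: 1800556477125625/613602441 ≈ 2.9344e+6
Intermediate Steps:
S(g, M) = (3 + M²)² (S(g, M) = (M² + 3)² = (3 + M²)²)
j = 359/69 (j = -1436*(-1/276) = 359/69 ≈ 5.2029)
w(r) = (3 + r²)²/r² (w(r) = (3 + r²)²/(r²) = (3 + r²)²/r²)
D(-1713) + w(j) = (-1713)² + (3 + (359/69)²)²/(359/69)² = 2934369 + 4761*(3 + 128881/4761)²/128881 = 2934369 + 4761*(143164/4761)²/128881 = 2934369 + (4761/128881)*(20495930896/22667121) = 2934369 + 20495930896/613602441 = 1800556477125625/613602441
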